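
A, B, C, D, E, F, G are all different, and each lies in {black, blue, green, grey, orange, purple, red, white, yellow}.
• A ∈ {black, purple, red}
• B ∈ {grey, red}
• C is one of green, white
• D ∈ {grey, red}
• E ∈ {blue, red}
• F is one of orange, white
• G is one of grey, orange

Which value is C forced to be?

green

B and D share exactly the 2 values {grey, red}; by pigeonhole those values go to them, so strike grey, red from A, E, G.
E has just one choice, so E = blue.
G's domain is down to {orange}, so G = orange. Remove orange from F.
F must be white (only option left). Eliminate white elsewhere: C.
So C = green.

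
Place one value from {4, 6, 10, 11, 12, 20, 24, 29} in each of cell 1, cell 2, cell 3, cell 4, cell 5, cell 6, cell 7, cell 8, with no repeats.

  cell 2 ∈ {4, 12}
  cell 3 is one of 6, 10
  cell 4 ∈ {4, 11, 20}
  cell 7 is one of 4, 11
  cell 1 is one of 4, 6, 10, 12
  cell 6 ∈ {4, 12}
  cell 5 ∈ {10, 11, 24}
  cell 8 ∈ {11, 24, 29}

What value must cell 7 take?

11

The 8 variables draw from only 8 values {4, 6, 10, 11, 12, 20, 24, 29}, so each is used; only cell 4 can be 20, hence cell 4 = 20.
The 7 still-open variables together cover exactly {4, 6, 10, 11, 12, 24, 29} — 7 values for 7 variables — and 29 appears only in cell 8's list, so cell 8 = 29.
Among the 6 still-open variables, 24 fits only cell 5 (and all 6 values in {4, 6, 10, 11, 12, 24} must be used), so cell 5 = 24.
Among the 5 still-open variables, 11 fits only cell 7 (and all 5 values in {4, 6, 10, 11, 12} must be used), so cell 7 = 11.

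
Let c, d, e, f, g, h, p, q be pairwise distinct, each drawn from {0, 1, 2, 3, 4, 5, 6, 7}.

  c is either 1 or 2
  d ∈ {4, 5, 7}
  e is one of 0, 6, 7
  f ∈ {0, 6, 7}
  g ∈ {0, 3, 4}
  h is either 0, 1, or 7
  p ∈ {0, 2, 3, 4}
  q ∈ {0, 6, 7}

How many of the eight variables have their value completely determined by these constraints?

The 8 variables draw from only 8 values {0, 1, 2, 3, 4, 5, 6, 7}, so each is used; only d can be 5, hence d = 5.
e, f, q share exactly the 3 values {0, 6, 7}; by pigeonhole those values go to them, so strike 0, 6, 7 from g, h, p.
That leaves h = 1. Strike 1 from c.
c's domain is down to {2}, so c = 2. Strike 2 from p.
Determined: c=2, d=5, h=1. The other variables each still have more than one consistent value. That makes 3.

3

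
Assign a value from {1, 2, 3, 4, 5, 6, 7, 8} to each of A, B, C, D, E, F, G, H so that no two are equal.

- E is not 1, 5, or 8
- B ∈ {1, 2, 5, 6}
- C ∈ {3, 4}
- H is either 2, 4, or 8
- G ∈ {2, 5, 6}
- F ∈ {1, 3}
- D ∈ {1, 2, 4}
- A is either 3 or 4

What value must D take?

2

The 8 variables together cover exactly {1, 2, 3, 4, 5, 6, 7, 8} — 8 values for 8 variables — and 7 appears only in E's list, so E = 7.
Among the 7 still-open variables, 8 fits only H (and all 7 values in {1, 2, 3, 4, 5, 6, 8} must be used), so H = 8.
The 2 variables A and C are confined to {3, 4}, which locks those values in; drop them from D, F.
F has just one choice, so F = 1. So B, D can't be 1.
So D = 2.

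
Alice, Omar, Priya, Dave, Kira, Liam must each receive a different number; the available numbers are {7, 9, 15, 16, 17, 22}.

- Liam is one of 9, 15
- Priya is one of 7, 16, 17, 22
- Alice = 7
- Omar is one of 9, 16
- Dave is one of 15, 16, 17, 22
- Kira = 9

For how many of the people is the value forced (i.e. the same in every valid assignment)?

4

Alice must be 7 (only option left). Strike 7 from Priya.
Kira must be 9 (only option left). Strike 9 from Omar, Liam.
Liam's domain is down to {15}, so Liam = 15. So Dave can't be 15.
Omar must be 16 (only option left). So Priya, Dave can't be 16.
Determined: Alice=7, Omar=16, Kira=9, Liam=15. The other people each still have more than one consistent value. That makes 4.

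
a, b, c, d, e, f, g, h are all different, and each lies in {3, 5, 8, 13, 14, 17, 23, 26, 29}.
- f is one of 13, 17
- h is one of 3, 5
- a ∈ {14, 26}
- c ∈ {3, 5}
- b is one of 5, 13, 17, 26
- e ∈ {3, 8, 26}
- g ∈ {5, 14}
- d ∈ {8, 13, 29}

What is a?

26

The 8 variables draw from only 8 values {3, 5, 8, 13, 14, 17, 26, 29}, so each is used; only d can be 29, hence d = 29.
The 7 still-open variables together cover exactly {3, 5, 8, 13, 14, 17, 26} — 7 values for 7 variables — and 8 appears only in e's list, so e = 8.
c and h share exactly the 2 values {3, 5}; by pigeonhole those values go to them, so strike 3, 5 from b, g.
g must be 14 (only option left). Remove 14 from a.
So a = 26.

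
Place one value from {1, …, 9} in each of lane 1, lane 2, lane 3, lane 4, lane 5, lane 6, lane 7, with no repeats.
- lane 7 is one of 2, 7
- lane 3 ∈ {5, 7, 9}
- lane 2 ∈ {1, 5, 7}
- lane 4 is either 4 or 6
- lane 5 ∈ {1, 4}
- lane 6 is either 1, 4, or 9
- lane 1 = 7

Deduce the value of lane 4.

6

lane 1's domain is down to {7}, so lane 1 = 7. Eliminate 7 elsewhere: lane 2, lane 3, lane 7.
lane 7's domain is down to {2}, so lane 7 = 2.
Among the 5 still-open variables, 6 fits only lane 4 (and all 5 values in {1, 4, 5, 6, 9} must be used), so lane 4 = 6.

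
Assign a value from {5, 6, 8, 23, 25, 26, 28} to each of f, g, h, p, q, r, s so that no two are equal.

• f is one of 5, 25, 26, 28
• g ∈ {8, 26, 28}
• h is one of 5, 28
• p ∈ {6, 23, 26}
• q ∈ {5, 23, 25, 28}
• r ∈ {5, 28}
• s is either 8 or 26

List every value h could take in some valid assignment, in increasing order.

5, 28

Among the 7 variables, 6 fits only p (and all 7 values in {5, 6, 8, 23, 25, 26, 28} must be used), so p = 6.
The 6 still-open variables together cover exactly {5, 8, 23, 25, 26, 28} — 6 values for 6 variables — and 23 appears only in q's list, so q = 23.
The 5 still-open variables together cover exactly {5, 8, 25, 26, 28} — 5 values for 5 variables — and 25 appears only in f's list, so f = 25.
h and r share exactly the 2 values {5, 28}; by pigeonhole those values go to them, so strike 5, 28 from g.
No further eliminations apply; h can still be any of 5, 28.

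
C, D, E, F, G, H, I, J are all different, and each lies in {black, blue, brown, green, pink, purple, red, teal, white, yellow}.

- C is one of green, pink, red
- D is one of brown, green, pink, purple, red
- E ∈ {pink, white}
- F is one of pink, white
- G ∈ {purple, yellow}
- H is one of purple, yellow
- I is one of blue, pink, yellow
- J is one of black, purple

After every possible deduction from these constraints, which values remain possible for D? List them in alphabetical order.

E and F between them cover only {pink, white} — a naked pair. Remove those values from C, D, I.
The 2 variables G and H are confined to {purple, yellow}, which locks those values in; drop them from D, I, J.
I must be blue (only option left).
J has just one choice, so J = black.
No further eliminations apply; D can still be any of brown, green, red.

brown, green, red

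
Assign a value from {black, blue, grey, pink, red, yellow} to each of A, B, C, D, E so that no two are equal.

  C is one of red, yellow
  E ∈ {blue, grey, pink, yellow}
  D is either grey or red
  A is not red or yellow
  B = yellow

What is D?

B must be yellow (only option left). So C, E can't be yellow.
That leaves C = red. Remove red from D.
So D = grey.

grey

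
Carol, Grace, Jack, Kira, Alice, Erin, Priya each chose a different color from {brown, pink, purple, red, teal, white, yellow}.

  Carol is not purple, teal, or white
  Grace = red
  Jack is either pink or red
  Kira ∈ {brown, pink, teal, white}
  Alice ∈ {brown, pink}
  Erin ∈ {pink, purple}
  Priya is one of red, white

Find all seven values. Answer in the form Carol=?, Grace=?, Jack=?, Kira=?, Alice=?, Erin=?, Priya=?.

Grace's domain is down to {red}, so Grace = red. Strike red from Carol, Jack, Priya.
Jack's domain is down to {pink}, so Jack = pink. Strike pink from Carol, Kira, Alice, Erin.
Alice must be brown (only option left). Eliminate brown elsewhere: Carol, Kira.
Erin's domain is down to {purple}, so Erin = purple.
That leaves Priya = white. Eliminate white elsewhere: Kira.
That leaves Carol = yellow.
Kira must be teal (only option left).

Carol=yellow, Grace=red, Jack=pink, Kira=teal, Alice=brown, Erin=purple, Priya=white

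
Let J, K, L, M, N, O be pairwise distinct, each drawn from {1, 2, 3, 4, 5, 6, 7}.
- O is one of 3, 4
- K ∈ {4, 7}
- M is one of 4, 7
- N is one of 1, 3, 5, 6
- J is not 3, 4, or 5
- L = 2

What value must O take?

L must be 2 (only option left). Eliminate 2 elsewhere: J.
K and M share exactly the 2 values {4, 7}; by pigeonhole those values go to them, so strike 4, 7 from J, O.
So O = 3.

3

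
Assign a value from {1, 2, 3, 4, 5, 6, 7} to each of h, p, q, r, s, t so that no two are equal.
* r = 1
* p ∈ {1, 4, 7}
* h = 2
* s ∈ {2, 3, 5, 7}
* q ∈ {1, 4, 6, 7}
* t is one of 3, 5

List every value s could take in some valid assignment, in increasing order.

3, 5, 7

h's domain is down to {2}, so h = 2. Eliminate 2 elsewhere: s.
That leaves r = 1. Remove 1 from p, q.
No further eliminations apply; s can still be any of 3, 5, 7.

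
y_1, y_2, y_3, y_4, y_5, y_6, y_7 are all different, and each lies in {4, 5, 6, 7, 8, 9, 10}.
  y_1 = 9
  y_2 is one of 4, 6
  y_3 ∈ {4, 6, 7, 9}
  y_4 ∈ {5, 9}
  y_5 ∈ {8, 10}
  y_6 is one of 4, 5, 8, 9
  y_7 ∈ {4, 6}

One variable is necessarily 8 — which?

y_6

y_1's domain is down to {9}, so y_1 = 9. Strike 9 from y_3, y_4, y_6.
y_4 has just one choice, so y_4 = 5. Strike 5 from y_6.
The 5 still-open variables draw from only 5 values {4, 6, 7, 8, 10}, so each is used; only y_3 can be 7, hence y_3 = 7.
Among the 4 still-open variables, 10 fits only y_5 (and all 4 values in {4, 6, 8, 10} must be used), so y_5 = 10.
Among the 3 still-open variables, 8 fits only y_6 (and all 3 values in {4, 6, 8} must be used), so y_6 = 8.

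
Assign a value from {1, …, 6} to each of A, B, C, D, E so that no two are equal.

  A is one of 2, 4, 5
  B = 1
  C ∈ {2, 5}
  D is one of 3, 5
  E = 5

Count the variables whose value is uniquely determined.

5

B's domain is down to {1}, so B = 1.
E must be 5 (only option left). Remove 5 from A, C, D.
That leaves C = 2. Eliminate 2 elsewhere: A.
D must be 3 (only option left).
A's domain is down to {4}, so A = 4.
Every variable is fixed: A=4, B=1, C=2, D=3, E=5. That makes 5.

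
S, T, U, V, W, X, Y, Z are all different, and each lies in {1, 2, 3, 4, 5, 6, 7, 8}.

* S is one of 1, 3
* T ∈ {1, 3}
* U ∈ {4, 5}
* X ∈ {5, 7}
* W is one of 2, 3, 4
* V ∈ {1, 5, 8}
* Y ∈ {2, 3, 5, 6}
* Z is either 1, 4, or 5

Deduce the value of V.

The 8 variables together cover exactly {1, 2, 3, 4, 5, 6, 7, 8} — 8 values for 8 variables — and 6 appears only in Y's list, so Y = 6.
The 7 still-open variables draw from only 7 values {1, 2, 3, 4, 5, 7, 8}, so each is used; only W can be 2, hence W = 2.
Among the 6 still-open variables, 7 fits only X (and all 6 values in {1, 3, 4, 5, 7, 8} must be used), so X = 7.
Among the 5 still-open variables, 8 fits only V (and all 5 values in {1, 3, 4, 5, 8} must be used), so V = 8.

8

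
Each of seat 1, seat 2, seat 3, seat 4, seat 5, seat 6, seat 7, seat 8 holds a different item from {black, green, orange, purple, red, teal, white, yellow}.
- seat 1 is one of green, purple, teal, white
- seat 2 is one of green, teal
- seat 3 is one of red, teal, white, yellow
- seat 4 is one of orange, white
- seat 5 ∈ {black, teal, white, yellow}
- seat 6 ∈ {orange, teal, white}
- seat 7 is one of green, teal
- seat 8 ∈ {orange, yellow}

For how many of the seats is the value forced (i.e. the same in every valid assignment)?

The 8 variables draw from only 8 values {black, green, orange, purple, red, teal, white, yellow}, so each is used; only seat 5 can be black, hence seat 5 = black.
Among the 7 still-open variables, purple fits only seat 1 (and all 7 values in {green, orange, purple, red, teal, white, yellow} must be used), so seat 1 = purple.
Among the 6 still-open variables, red fits only seat 3 (and all 6 values in {green, orange, red, teal, white, yellow} must be used), so seat 3 = red.
The 5 still-open variables together cover exactly {green, orange, teal, white, yellow} — 5 values for 5 variables — and yellow appears only in seat 8's list, so seat 8 = yellow.
The 2 variables seat 2 and seat 7 are confined to {green, teal}, which locks those values in; drop them from seat 6.
Determined: seat 1=purple, seat 3=red, seat 5=black, seat 8=yellow. The other seats each still have more than one consistent value. That makes 4.

4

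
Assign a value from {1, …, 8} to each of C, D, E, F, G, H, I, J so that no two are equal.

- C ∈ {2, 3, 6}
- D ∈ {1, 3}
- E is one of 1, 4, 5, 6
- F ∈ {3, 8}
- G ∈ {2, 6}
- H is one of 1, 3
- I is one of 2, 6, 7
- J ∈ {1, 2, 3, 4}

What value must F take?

8

The 8 variables draw from only 8 values {1, 2, 3, 4, 5, 6, 7, 8}, so each is used; only E can be 5, hence E = 5.
The 7 still-open variables together cover exactly {1, 2, 3, 4, 6, 7, 8} — 7 values for 7 variables — and 4 appears only in J's list, so J = 4.
Among the 6 still-open variables, 7 fits only I (and all 6 values in {1, 2, 3, 6, 7, 8} must be used), so I = 7.
The 5 still-open variables together cover exactly {1, 2, 3, 6, 8} — 5 values for 5 variables — and 8 appears only in F's list, so F = 8.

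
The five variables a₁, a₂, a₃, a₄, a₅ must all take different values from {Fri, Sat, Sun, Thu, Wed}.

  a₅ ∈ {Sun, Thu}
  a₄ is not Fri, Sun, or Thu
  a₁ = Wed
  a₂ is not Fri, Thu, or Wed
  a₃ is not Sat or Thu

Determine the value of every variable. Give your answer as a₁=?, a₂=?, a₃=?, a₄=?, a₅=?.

a₁=Wed, a₂=Sun, a₃=Fri, a₄=Sat, a₅=Thu

a₁'s domain is down to {Wed}, so a₁ = Wed. Strike Wed from a₃, a₄.
a₄ must be Sat (only option left). Remove Sat from a₂.
a₂ must be Sun (only option left). Strike Sun from a₃, a₅.
a₃ must be Fri (only option left).
a₅ must be Thu (only option left).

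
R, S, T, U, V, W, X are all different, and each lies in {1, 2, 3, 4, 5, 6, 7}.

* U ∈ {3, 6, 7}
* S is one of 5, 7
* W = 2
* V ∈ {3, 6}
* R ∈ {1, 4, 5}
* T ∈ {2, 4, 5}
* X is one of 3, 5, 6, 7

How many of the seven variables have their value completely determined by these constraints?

W has just one choice, so W = 2. Strike 2 from T.
Among the 6 still-open variables, 1 fits only R (and all 6 values in {1, 3, 4, 5, 6, 7} must be used), so R = 1.
Among the 5 still-open variables, 4 fits only T (and all 5 values in {3, 4, 5, 6, 7} must be used), so T = 4.
Determined: R=1, T=4, W=2. The other variables each still have more than one consistent value. That makes 3.

3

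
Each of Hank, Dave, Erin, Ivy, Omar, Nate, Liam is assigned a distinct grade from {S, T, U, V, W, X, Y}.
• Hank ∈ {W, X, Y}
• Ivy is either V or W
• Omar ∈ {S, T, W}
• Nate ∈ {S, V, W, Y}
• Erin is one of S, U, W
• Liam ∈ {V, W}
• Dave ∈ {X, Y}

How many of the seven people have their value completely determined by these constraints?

The 7 variables draw from only 7 values {S, T, U, V, W, X, Y}, so each is used; only Omar can be T, hence Omar = T.
Among the 6 still-open variables, U fits only Erin (and all 6 values in {S, U, V, W, X, Y} must be used), so Erin = U.
The 5 still-open variables together cover exactly {S, V, W, X, Y} — 5 values for 5 variables — and S appears only in Nate's list, so Nate = S.
The 2 variables Ivy and Liam are confined to {V, W}, which locks those values in; drop them from Hank.
Determined: Erin=U, Omar=T, Nate=S. The other people each still have more than one consistent value. That makes 3.

3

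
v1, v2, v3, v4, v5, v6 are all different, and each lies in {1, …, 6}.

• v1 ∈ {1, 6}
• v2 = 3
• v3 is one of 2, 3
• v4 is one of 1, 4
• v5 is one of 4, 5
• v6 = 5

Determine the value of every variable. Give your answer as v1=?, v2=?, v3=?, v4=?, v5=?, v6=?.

v1=6, v2=3, v3=2, v4=1, v5=4, v6=5

v2 must be 3 (only option left). So v3 can't be 3.
v3's domain is down to {2}, so v3 = 2.
v6 must be 5 (only option left). Remove 5 from v5.
v5 has just one choice, so v5 = 4. Eliminate 4 elsewhere: v4.
v4's domain is down to {1}, so v4 = 1. Strike 1 from v1.
v1 must be 6 (only option left).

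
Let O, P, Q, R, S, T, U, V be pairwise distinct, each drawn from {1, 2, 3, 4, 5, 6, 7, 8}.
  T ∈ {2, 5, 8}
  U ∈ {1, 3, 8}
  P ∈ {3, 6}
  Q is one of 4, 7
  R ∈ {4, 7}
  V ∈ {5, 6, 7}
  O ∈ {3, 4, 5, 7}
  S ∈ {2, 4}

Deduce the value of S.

Among the 8 variables, 1 fits only U (and all 8 values in {1, 2, 3, 4, 5, 6, 7, 8} must be used), so U = 1.
The 7 still-open variables draw from only 7 values {2, 3, 4, 5, 6, 7, 8}, so each is used; only T can be 8, hence T = 8.
Among the 6 still-open variables, 2 fits only S (and all 6 values in {2, 3, 4, 5, 6, 7} must be used), so S = 2.

2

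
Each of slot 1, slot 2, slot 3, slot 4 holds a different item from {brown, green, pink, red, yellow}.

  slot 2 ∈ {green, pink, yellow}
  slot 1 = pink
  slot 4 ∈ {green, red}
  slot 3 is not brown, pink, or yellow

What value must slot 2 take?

yellow

slot 1's domain is down to {pink}, so slot 1 = pink. So slot 2 can't be pink.
Among the 3 still-open variables, yellow fits only slot 2 (and all 3 values in {green, red, yellow} must be used), so slot 2 = yellow.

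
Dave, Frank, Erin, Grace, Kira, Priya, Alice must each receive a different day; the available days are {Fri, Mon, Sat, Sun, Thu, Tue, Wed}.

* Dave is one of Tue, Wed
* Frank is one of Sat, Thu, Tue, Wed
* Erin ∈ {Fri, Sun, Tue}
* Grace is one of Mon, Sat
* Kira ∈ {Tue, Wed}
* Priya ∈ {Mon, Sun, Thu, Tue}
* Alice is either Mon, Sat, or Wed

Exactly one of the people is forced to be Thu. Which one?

Frank

The 7 variables together cover exactly {Fri, Mon, Sat, Sun, Thu, Tue, Wed} — 7 values for 7 variables — and Fri appears only in Erin's list, so Erin = Fri.
The 6 still-open variables draw from only 6 values {Mon, Sat, Sun, Thu, Tue, Wed}, so each is used; only Priya can be Sun, hence Priya = Sun.
The 5 still-open variables draw from only 5 values {Mon, Sat, Thu, Tue, Wed}, so each is used; only Frank can be Thu, hence Frank = Thu.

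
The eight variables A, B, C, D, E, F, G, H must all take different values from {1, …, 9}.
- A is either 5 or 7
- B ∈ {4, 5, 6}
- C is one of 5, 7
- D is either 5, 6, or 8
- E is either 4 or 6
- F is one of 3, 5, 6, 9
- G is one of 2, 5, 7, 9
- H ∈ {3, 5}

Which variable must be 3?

H

The 8 variables together cover exactly {2, 3, 4, 5, 6, 7, 8, 9} — 8 values for 8 variables — and 2 appears only in G's list, so G = 2.
The 7 still-open variables draw from only 7 values {3, 4, 5, 6, 7, 8, 9}, so each is used; only D can be 8, hence D = 8.
The 6 still-open variables draw from only 6 values {3, 4, 5, 6, 7, 9}, so each is used; only F can be 9, hence F = 9.
Among the 5 still-open variables, 3 fits only H (and all 5 values in {3, 4, 5, 6, 7} must be used), so H = 3.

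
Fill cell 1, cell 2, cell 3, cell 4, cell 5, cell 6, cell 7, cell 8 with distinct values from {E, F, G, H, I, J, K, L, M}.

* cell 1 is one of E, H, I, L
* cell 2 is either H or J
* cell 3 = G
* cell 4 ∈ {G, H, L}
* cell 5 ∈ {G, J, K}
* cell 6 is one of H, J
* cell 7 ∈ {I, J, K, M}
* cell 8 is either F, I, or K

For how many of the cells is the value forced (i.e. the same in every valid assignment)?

3

cell 3's domain is down to {G}, so cell 3 = G. Strike G from cell 4, cell 5.
cell 2 and cell 6 share exactly the 2 values {H, J}; by pigeonhole those values go to them, so strike H, J from cell 1, cell 4, cell 5, cell 7.
cell 4 has just one choice, so cell 4 = L. Eliminate L elsewhere: cell 1.
cell 5's domain is down to {K}, so cell 5 = K. So cell 7, cell 8 can't be K.
Determined: cell 3=G, cell 4=L, cell 5=K. The other cells each still have more than one consistent value. That makes 3.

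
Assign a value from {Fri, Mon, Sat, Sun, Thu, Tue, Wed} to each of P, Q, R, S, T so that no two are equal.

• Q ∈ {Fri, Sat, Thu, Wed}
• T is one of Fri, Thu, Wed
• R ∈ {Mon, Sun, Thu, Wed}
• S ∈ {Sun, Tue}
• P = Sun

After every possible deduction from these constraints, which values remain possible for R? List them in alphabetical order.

Mon, Thu, Wed

P's domain is down to {Sun}, so P = Sun. Remove Sun from R, S.
S has just one choice, so S = Tue.
No further eliminations apply; R can still be any of Mon, Thu, Wed.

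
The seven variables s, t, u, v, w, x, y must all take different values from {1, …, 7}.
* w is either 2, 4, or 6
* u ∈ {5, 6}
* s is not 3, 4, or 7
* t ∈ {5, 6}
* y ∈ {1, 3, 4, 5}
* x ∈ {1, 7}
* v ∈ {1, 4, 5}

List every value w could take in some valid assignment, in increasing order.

Among the 7 variables, 3 fits only y (and all 7 values in {1, 2, 3, 4, 5, 6, 7} must be used), so y = 3.
The 6 still-open variables draw from only 6 values {1, 2, 4, 5, 6, 7}, so each is used; only x can be 7, hence x = 7.
t and u between them cover only {5, 6} — a naked pair. Remove those values from s, v, w.
No further eliminations apply; w can still be any of 2, 4.

2, 4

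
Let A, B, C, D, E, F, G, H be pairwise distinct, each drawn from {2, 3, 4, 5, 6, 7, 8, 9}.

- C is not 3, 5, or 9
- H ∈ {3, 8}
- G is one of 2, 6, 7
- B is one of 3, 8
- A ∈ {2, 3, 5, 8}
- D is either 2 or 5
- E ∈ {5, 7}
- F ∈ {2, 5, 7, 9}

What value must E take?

The 8 variables draw from only 8 values {2, 3, 4, 5, 6, 7, 8, 9}, so each is used; only C can be 4, hence C = 4.
The 7 still-open variables draw from only 7 values {2, 3, 5, 6, 7, 8, 9}, so each is used; only G can be 6, hence G = 6.
The 6 still-open variables together cover exactly {2, 3, 5, 7, 8, 9} — 6 values for 6 variables — and 9 appears only in F's list, so F = 9.
Among the 5 still-open variables, 7 fits only E (and all 5 values in {2, 3, 5, 7, 8} must be used), so E = 7.

7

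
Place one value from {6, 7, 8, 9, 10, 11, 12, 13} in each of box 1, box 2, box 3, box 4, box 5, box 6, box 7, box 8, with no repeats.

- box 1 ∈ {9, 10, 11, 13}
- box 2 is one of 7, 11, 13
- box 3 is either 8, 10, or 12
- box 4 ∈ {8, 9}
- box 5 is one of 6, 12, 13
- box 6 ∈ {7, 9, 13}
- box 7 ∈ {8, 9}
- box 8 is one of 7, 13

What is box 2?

Among the 8 variables, 6 fits only box 5 (and all 8 values in {6, 7, 8, 9, 10, 11, 12, 13} must be used), so box 5 = 6.
Among the 7 still-open variables, 12 fits only box 3 (and all 7 values in {7, 8, 9, 10, 11, 12, 13} must be used), so box 3 = 12.
Among the 6 still-open variables, 10 fits only box 1 (and all 6 values in {7, 8, 9, 10, 11, 13} must be used), so box 1 = 10.
The 5 still-open variables draw from only 5 values {7, 8, 9, 11, 13}, so each is used; only box 2 can be 11, hence box 2 = 11.

11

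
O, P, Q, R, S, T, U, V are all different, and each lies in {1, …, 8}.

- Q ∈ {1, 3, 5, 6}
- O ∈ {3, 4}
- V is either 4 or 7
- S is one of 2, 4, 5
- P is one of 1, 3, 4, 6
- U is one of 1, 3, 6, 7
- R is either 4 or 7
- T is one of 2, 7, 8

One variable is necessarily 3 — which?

O

The 8 variables draw from only 8 values {1, 2, 3, 4, 5, 6, 7, 8}, so each is used; only T can be 8, hence T = 8.
The 7 still-open variables draw from only 7 values {1, 2, 3, 4, 5, 6, 7}, so each is used; only S can be 2, hence S = 2.
The 6 still-open variables together cover exactly {1, 3, 4, 5, 6, 7} — 6 values for 6 variables — and 5 appears only in Q's list, so Q = 5.
R and V between them cover only {4, 7} — a naked pair. Remove those values from O, P, U.
So 3 goes to O.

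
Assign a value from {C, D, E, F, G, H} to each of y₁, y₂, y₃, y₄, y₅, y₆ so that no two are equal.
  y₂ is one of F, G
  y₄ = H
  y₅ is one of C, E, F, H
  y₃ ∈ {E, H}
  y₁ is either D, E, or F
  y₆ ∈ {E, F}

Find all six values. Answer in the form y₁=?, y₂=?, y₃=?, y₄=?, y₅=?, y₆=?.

y₁=D, y₂=G, y₃=E, y₄=H, y₅=C, y₆=F

y₄'s domain is down to {H}, so y₄ = H. Remove H from y₃, y₅.
y₃ has just one choice, so y₃ = E. Remove E from y₁, y₅, y₆.
y₆ must be F (only option left). Eliminate F elsewhere: y₁, y₂, y₅.
y₁ has just one choice, so y₁ = D.
y₂'s domain is down to {G}, so y₂ = G.
y₅'s domain is down to {C}, so y₅ = C.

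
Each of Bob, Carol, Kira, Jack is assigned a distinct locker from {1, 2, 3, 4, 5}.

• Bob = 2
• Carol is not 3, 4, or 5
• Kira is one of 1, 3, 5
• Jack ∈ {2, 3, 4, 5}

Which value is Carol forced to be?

1

Bob must be 2 (only option left). Remove 2 from Carol, Jack.
So Carol = 1.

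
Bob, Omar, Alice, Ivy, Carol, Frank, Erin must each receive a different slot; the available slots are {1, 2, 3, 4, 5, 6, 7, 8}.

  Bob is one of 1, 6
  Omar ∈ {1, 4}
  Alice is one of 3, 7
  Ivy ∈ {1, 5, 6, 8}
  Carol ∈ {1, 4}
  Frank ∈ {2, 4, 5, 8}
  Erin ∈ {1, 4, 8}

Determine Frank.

2

Omar and Carol share exactly the 2 values {1, 4}; by pigeonhole those values go to them, so strike 1, 4 from Bob, Ivy, Frank, Erin.
Bob has just one choice, so Bob = 6. Eliminate 6 elsewhere: Ivy.
Erin must be 8 (only option left). Eliminate 8 elsewhere: Ivy, Frank.
That leaves Ivy = 5. Eliminate 5 elsewhere: Frank.
So Frank = 2.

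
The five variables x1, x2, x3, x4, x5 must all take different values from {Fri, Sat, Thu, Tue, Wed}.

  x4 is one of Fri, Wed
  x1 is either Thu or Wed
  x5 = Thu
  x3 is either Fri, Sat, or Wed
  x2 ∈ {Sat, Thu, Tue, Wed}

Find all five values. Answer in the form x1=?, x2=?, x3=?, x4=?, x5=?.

x5 must be Thu (only option left). Remove Thu from x1, x2.
That leaves x1 = Wed. Strike Wed from x2, x3, x4.
x4's domain is down to {Fri}, so x4 = Fri. Strike Fri from x3.
x3's domain is down to {Sat}, so x3 = Sat. Strike Sat from x2.
That leaves x2 = Tue.

x1=Wed, x2=Tue, x3=Sat, x4=Fri, x5=Thu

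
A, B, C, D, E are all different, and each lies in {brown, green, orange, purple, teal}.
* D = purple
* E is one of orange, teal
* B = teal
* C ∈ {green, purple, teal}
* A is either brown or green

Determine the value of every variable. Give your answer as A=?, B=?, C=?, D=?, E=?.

B must be teal (only option left). Remove teal from C, E.
D's domain is down to {purple}, so D = purple. Eliminate purple elsewhere: C.
E must be orange (only option left).
C must be green (only option left). Strike green from A.
A's domain is down to {brown}, so A = brown.

A=brown, B=teal, C=green, D=purple, E=orange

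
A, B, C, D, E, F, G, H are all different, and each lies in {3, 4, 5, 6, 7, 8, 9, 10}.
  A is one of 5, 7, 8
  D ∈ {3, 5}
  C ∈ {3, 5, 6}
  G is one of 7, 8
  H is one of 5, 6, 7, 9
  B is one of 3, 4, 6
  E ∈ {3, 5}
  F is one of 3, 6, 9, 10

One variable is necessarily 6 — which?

C

The 8 variables draw from only 8 values {3, 4, 5, 6, 7, 8, 9, 10}, so each is used; only B can be 4, hence B = 4.
The 7 still-open variables together cover exactly {3, 5, 6, 7, 8, 9, 10} — 7 values for 7 variables — and 10 appears only in F's list, so F = 10.
The 6 still-open variables draw from only 6 values {3, 5, 6, 7, 8, 9}, so each is used; only H can be 9, hence H = 9.
Among the 5 still-open variables, 6 fits only C (and all 5 values in {3, 5, 6, 7, 8} must be used), so C = 6.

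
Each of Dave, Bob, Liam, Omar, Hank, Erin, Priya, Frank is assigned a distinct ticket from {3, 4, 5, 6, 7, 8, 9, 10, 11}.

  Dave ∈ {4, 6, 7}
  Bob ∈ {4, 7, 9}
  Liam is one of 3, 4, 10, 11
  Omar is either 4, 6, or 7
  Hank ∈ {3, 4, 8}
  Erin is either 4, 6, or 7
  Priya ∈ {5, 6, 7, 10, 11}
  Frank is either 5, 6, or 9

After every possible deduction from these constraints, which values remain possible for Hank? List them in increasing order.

3, 8

Dave, Omar, Erin between them cover only {4, 6, 7} — a naked triple. Remove those values from Bob, Liam, Hank, Priya, Frank.
Bob must be 9 (only option left). So Frank can't be 9.
Frank must be 5 (only option left). Eliminate 5 elsewhere: Priya.
No further eliminations apply; Hank can still be any of 3, 8.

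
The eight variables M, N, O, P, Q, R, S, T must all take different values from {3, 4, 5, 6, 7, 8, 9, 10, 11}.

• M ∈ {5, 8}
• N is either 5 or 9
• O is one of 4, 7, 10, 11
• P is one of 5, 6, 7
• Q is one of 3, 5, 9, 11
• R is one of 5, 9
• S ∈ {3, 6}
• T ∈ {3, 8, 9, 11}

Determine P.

N and R between them cover only {5, 9} — a naked pair. Remove those values from M, P, Q, T.
M's domain is down to {8}, so M = 8. Strike 8 from T.
Q and T between them cover only {3, 11} — a naked pair. Remove those values from O, S.
S must be 6 (only option left). Remove 6 from P.
So P = 7.

7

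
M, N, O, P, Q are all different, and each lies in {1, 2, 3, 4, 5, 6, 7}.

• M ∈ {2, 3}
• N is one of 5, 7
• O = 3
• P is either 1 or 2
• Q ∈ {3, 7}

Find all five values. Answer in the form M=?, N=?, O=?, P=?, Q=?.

O's domain is down to {3}, so O = 3. So M, Q can't be 3.
That leaves Q = 7. Remove 7 from N.
M has just one choice, so M = 2. Strike 2 from P.
N has just one choice, so N = 5.
P has just one choice, so P = 1.

M=2, N=5, O=3, P=1, Q=7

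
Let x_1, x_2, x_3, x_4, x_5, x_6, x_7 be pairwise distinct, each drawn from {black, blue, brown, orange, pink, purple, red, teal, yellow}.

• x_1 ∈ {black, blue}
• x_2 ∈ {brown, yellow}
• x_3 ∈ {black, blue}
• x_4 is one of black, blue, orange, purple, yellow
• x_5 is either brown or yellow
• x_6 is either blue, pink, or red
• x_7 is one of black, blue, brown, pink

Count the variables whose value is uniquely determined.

2

The 2 variables x_1 and x_3 are confined to {black, blue}, which locks those values in; drop them from x_4, x_6, x_7.
x_2 and x_5 between them cover only {brown, yellow} — a naked pair. Remove those values from x_4, x_7.
That leaves x_7 = pink. Remove pink from x_6.
x_6 must be red (only option left).
Determined: x_6=red, x_7=pink. The other variables each still have more than one consistent value. That makes 2.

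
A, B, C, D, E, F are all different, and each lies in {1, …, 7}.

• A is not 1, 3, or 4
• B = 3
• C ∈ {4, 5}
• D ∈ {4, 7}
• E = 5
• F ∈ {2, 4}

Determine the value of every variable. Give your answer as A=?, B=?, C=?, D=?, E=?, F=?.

B must be 3 (only option left).
That leaves E = 5. Remove 5 from A, C.
C has just one choice, so C = 4. Eliminate 4 elsewhere: D, F.
That leaves D = 7. Strike 7 from A.
F must be 2 (only option left). Remove 2 from A.
That leaves A = 6.

A=6, B=3, C=4, D=7, E=5, F=2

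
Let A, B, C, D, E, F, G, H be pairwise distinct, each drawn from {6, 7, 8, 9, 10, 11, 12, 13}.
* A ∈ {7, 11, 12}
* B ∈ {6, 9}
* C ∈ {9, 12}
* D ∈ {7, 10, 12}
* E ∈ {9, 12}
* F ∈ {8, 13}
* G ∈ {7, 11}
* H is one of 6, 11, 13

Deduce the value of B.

Among the 8 variables, 8 fits only F (and all 8 values in {6, 7, 8, 9, 10, 11, 12, 13} must be used), so F = 8.
The 7 still-open variables together cover exactly {6, 7, 9, 10, 11, 12, 13} — 7 values for 7 variables — and 10 appears only in D's list, so D = 10.
Among the 6 still-open variables, 13 fits only H (and all 6 values in {6, 7, 9, 11, 12, 13} must be used), so H = 13.
The 5 still-open variables draw from only 5 values {6, 7, 9, 11, 12}, so each is used; only B can be 6, hence B = 6.

6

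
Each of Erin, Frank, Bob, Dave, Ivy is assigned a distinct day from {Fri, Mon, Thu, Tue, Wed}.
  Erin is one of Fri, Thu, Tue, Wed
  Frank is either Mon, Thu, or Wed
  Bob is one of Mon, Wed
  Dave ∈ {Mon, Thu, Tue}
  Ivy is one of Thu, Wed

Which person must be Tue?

The 5 variables together cover exactly {Fri, Mon, Thu, Tue, Wed} — 5 values for 5 variables — and Fri appears only in Erin's list, so Erin = Fri.
The 4 still-open variables together cover exactly {Mon, Thu, Tue, Wed} — 4 values for 4 variables — and Tue appears only in Dave's list, so Dave = Tue.

Dave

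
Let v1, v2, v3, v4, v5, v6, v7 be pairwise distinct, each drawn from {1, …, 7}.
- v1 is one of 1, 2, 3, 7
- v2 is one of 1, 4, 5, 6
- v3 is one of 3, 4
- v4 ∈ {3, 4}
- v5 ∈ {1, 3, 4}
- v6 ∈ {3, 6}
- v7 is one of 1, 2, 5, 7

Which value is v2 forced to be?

v3 and v4 share exactly the 2 values {3, 4}; by pigeonhole those values go to them, so strike 3, 4 from v1, v2, v5, v6.
v5 has just one choice, so v5 = 1. Eliminate 1 elsewhere: v1, v2, v7.
v6 must be 6 (only option left). Remove 6 from v2.
So v2 = 5.

5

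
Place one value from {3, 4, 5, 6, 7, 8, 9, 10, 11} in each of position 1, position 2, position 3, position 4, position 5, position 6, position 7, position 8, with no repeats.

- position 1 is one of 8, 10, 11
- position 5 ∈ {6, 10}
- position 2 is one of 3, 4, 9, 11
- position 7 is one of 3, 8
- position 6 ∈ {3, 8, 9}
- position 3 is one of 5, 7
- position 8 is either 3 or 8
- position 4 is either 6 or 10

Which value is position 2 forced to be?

4

position 4 and position 5 between them cover only {6, 10} — a naked pair. Remove those values from position 1.
position 7 and position 8 share exactly the 2 values {3, 8}; by pigeonhole those values go to them, so strike 3, 8 from position 1, position 2, position 6.
position 1 must be 11 (only option left). So position 2 can't be 11.
That leaves position 6 = 9. So position 2 can't be 9.
So position 2 = 4.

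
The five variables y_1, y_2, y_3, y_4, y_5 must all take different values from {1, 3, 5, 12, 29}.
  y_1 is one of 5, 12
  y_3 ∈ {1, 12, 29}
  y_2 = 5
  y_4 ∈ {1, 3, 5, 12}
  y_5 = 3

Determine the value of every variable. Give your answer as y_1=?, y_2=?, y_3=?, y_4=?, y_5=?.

y_2 must be 5 (only option left). So y_1, y_4 can't be 5.
y_5's domain is down to {3}, so y_5 = 3. Remove 3 from y_4.
That leaves y_1 = 12. Strike 12 from y_3, y_4.
y_4's domain is down to {1}, so y_4 = 1. Eliminate 1 elsewhere: y_3.
y_3 has just one choice, so y_3 = 29.

y_1=12, y_2=5, y_3=29, y_4=1, y_5=3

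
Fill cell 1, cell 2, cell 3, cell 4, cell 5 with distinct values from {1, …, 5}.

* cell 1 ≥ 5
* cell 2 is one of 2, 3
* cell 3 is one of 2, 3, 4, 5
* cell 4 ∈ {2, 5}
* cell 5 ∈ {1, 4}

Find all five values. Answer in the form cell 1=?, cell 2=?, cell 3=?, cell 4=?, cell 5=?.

cell 1=5, cell 2=3, cell 3=4, cell 4=2, cell 5=1

cell 1 has just one choice, so cell 1 = 5. So cell 3, cell 4 can't be 5.
That leaves cell 4 = 2. So cell 2, cell 3 can't be 2.
That leaves cell 2 = 3. Strike 3 from cell 3.
cell 3 must be 4 (only option left). Eliminate 4 elsewhere: cell 5.
cell 5 must be 1 (only option left).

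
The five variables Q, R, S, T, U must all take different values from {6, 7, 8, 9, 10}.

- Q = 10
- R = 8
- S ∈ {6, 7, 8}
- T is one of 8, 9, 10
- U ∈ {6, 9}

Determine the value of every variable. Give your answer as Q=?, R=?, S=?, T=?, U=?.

Q must be 10 (only option left). So T can't be 10.
R's domain is down to {8}, so R = 8. So S, T can't be 8.
That leaves T = 9. So U can't be 9.
U's domain is down to {6}, so U = 6. Strike 6 from S.
S must be 7 (only option left).

Q=10, R=8, S=7, T=9, U=6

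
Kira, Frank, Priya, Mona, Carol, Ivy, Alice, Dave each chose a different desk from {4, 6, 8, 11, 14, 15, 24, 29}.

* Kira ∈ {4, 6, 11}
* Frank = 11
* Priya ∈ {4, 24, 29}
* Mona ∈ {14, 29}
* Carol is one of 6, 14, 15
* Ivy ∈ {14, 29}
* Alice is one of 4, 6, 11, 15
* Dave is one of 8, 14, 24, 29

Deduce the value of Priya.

24

Frank has just one choice, so Frank = 11. Strike 11 from Kira, Alice.
The 7 still-open variables together cover exactly {4, 6, 8, 14, 15, 24, 29} — 7 values for 7 variables — and 8 appears only in Dave's list, so Dave = 8.
Among the 6 still-open variables, 24 fits only Priya (and all 6 values in {4, 6, 14, 15, 24, 29} must be used), so Priya = 24.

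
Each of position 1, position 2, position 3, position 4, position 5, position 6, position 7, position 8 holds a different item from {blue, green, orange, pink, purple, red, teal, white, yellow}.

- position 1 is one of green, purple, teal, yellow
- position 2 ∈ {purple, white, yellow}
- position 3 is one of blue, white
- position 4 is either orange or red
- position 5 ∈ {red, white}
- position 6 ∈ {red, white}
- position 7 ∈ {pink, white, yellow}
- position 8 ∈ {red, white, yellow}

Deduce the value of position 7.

pink

The 2 variables position 5 and position 6 are confined to {red, white}, which locks those values in; drop them from position 2, position 3, position 4, position 7, position 8.
That leaves position 3 = blue.
That leaves position 4 = orange.
That leaves position 8 = yellow. Remove yellow from position 1, position 2, position 7.
So position 7 = pink.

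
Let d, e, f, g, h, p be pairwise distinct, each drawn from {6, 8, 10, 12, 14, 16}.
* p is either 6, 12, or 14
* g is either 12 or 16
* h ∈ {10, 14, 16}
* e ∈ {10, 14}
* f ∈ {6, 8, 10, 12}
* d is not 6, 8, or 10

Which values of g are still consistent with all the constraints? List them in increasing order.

Among the 6 variables, 8 fits only f (and all 6 values in {6, 8, 10, 12, 14, 16} must be used), so f = 8.
Among the 5 still-open variables, 6 fits only p (and all 5 values in {6, 10, 12, 14, 16} must be used), so p = 6.
No further eliminations apply; g can still be any of 12, 16.

12, 16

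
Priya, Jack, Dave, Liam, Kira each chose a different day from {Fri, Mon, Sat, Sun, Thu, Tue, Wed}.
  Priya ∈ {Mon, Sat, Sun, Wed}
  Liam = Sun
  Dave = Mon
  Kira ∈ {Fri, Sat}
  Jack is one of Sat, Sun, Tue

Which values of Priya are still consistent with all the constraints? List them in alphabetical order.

Sat, Wed

Dave must be Mon (only option left). So Priya can't be Mon.
That leaves Liam = Sun. Eliminate Sun elsewhere: Priya, Jack.
No further eliminations apply; Priya can still be any of Sat, Wed.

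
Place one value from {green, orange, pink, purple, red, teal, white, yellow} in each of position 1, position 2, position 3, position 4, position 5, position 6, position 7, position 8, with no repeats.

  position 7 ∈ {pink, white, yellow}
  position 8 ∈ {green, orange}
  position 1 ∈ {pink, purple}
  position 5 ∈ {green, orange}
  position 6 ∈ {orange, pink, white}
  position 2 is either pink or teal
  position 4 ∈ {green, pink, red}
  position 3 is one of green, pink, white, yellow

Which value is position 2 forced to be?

Among the 8 variables, purple fits only position 1 (and all 8 values in {green, orange, pink, purple, red, teal, white, yellow} must be used), so position 1 = purple.
The 7 still-open variables together cover exactly {green, orange, pink, red, teal, white, yellow} — 7 values for 7 variables — and red appears only in position 4's list, so position 4 = red.
Among the 6 still-open variables, teal fits only position 2 (and all 6 values in {green, orange, pink, teal, white, yellow} must be used), so position 2 = teal.

teal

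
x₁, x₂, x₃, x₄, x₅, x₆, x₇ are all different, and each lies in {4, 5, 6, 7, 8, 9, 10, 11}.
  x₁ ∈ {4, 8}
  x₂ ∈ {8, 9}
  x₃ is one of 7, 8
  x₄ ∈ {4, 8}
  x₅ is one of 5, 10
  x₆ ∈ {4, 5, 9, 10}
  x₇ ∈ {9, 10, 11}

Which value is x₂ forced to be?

The 7 variables together cover exactly {4, 5, 7, 8, 9, 10, 11} — 7 values for 7 variables — and 7 appears only in x₃'s list, so x₃ = 7.
Among the 6 still-open variables, 11 fits only x₇ (and all 6 values in {4, 5, 8, 9, 10, 11} must be used), so x₇ = 11.
x₁ and x₄ between them cover only {4, 8} — a naked pair. Remove those values from x₂, x₆.
So x₂ = 9.

9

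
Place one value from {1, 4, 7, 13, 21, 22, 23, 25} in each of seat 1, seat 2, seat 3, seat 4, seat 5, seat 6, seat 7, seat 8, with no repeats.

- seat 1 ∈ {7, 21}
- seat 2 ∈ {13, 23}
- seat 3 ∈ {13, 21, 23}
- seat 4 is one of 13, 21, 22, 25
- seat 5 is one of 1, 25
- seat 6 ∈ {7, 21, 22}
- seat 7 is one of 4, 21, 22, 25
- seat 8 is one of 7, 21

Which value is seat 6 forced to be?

The 8 variables together cover exactly {1, 4, 7, 13, 21, 22, 23, 25} — 8 values for 8 variables — and 1 appears only in seat 5's list, so seat 5 = 1.
Among the 7 still-open variables, 4 fits only seat 7 (and all 7 values in {4, 7, 13, 21, 22, 23, 25} must be used), so seat 7 = 4.
The 6 still-open variables together cover exactly {7, 13, 21, 22, 23, 25} — 6 values for 6 variables — and 25 appears only in seat 4's list, so seat 4 = 25.
The 5 still-open variables together cover exactly {7, 13, 21, 22, 23} — 5 values for 5 variables — and 22 appears only in seat 6's list, so seat 6 = 22.

22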